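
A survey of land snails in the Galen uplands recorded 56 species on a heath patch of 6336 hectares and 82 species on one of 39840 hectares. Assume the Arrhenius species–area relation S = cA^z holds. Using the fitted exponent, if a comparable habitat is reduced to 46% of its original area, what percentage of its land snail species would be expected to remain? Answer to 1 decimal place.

z = ln(82/56) / ln(39840/6336) = 0.3814 / 1.8386 = 0.2074
S_new/S_old = (A_new/A_old)^z = 0.46^0.2074 = exp(0.2074 × -0.7765) = 0.8512

85.1%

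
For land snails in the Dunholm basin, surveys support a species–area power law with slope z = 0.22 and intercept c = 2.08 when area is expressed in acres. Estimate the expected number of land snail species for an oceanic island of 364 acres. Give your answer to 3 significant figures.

S = 2.08 × 364^0.22
ln S = ln 2.08 + 0.22 × ln 364 = 0.7324 + 0.22 × 5.8972 = 2.0297
S = e^2.0297 ≈ 7.612

7.61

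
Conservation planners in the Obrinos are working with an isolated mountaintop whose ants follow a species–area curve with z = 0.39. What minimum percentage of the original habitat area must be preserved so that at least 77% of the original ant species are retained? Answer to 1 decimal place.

Need (A_new/A_old)^0.39 = 0.77, so A_new/A_old = 0.77^(1/0.39) = 0.77^2.564
ln(A_new/A_old) = ln 0.77 / 0.39 = -0.2614 / 0.39 = -0.6702
A_new/A_old = e^-0.6702 ≈ 0.5116

51.2%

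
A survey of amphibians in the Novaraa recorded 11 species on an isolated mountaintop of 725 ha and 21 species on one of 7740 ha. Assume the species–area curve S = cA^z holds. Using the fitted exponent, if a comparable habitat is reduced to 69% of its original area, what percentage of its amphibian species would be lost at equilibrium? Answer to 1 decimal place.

9.6%

z = ln(21/11) / ln(7740/725) = 0.6466 / 2.3680 = 0.2731
S_new/S_old = (A_new/A_old)^z = 0.69^0.2731 = exp(0.2731 × -0.3711) = 0.9036
Fraction lost = 1 − 0.9036 = 0.09636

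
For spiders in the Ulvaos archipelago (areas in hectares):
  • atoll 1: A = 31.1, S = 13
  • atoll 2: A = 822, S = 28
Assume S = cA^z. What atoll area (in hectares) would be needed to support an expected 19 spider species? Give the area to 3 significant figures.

z = ln(28/13) / ln(822/31.1) = 0.7673 / 3.2745 = 0.2343
c = 13 / 31.1^0.2343 = 13 / 2.238 = 5.81
A = (19/5.81)^(1/0.2343) ⇒ ln A = ln(3.27)/0.2343 = 5.0568
A = e^5.0568 ≈ 157.1 hectares

157 hectares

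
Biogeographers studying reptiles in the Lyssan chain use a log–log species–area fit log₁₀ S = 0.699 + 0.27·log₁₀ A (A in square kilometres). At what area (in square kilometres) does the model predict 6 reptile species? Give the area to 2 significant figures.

6 = 5 × A^0.27  ⇒  A^0.27 = 6/5 = 1.2
ln A = ln(1.2) / 0.27 = 0.1823 / 0.27 = 0.6750
A = e^0.6750 ≈ 1.964 square kilometres

2.0 square kilometres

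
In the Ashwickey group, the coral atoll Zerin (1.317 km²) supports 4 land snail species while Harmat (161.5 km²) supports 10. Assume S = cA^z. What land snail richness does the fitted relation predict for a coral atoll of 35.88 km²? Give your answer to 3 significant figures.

z = ln(10/4) / ln(161.5/1.317) = 0.9163 / 4.8091 = 0.1905
c = 4 / 1.317^0.1905 = 4 / 1.054 = 3.796
S₃ = 3.796 × 35.88^0.1905 = 3.796 × 1.978 ≈ 7.508

7.51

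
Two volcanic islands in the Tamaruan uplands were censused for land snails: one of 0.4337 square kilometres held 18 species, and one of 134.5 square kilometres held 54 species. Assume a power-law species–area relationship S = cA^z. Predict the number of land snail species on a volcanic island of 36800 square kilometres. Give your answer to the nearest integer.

158

z = ln(54/18) / ln(134.5/0.4337) = 1.0986 / 5.7370 = 0.1915
c = 18 / 0.4337^0.1915 = 18 / 0.8522 = 21.12
S₃ = 21.12 × 36800^0.1915 = 21.12 × 7.488 ≈ 158.2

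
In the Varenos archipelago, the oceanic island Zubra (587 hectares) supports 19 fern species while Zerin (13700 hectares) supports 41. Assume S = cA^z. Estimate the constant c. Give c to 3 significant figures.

4.01

z = ln(S₂/S₁) / ln(A₂/A₁) = ln(41/19) / ln(13700/587) = 0.7691 / 3.1501 = 0.2442
c = S₁ / A₁^z = 19 / 587^0.2442 = 19 / 4.742 = 4.006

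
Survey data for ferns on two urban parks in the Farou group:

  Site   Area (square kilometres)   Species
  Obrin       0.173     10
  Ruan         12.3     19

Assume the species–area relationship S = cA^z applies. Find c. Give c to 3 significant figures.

z = ln(S₂/S₁) / ln(A₂/A₁) = ln(19/10) / ln(12.3/0.173) = 0.6419 / 4.2641 = 0.1505
c = S₁ / A₁^z = 10 / 0.173^0.1505 = 10 / 0.7679 = 13.02

13.0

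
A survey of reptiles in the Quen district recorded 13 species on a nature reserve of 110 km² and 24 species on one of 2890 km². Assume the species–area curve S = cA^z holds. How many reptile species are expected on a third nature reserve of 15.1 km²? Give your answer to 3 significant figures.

8.96

z = ln(24/13) / ln(2890/110) = 0.6131 / 3.2685 = 0.1876
c = 13 / 110^0.1876 = 13 / 2.415 = 5.383
S₃ = 5.383 × 15.1^0.1876 = 5.383 × 1.664 ≈ 8.957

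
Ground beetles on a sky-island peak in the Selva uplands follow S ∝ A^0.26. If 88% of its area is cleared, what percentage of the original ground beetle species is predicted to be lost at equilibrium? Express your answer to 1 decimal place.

42.4%

S_new/S_old = (A_new/A_old)^z = 0.12^0.26
= exp(0.26 × ln 0.12) = exp(0.26 × -2.1203) = exp(-0.5513) ≈ 0.5762
Fraction lost = 1 − 0.5762 = 0.4238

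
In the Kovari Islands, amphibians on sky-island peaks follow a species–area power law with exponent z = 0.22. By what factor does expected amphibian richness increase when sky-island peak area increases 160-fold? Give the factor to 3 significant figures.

3.05

S₂/S₁ = (A₂/A₁)^z = 160^0.22
ln(S₂/S₁) = 0.22 × ln 160 = 0.22 × 5.0752 = 1.1165
S₂/S₁ = e^1.1165 ≈ 3.054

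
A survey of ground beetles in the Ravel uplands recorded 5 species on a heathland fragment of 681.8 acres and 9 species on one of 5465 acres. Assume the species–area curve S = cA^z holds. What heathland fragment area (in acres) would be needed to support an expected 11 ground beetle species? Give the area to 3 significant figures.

z = ln(9/5) / ln(5465/681.8) = 0.5878 / 2.0814 = 0.2824
c = 5 / 681.8^0.2824 = 5 / 6.313 = 0.792
A = (11/0.792)^(1/0.2824) ⇒ ln A = ln(13.89)/0.2824 = 9.3167
A = e^9.3167 ≈ 11122 acres

11100 acres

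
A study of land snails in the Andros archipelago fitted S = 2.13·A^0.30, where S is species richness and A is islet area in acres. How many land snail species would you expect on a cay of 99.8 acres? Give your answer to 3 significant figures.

S = 2.13 × 99.8^0.3 = 2.13 × 3.979 ≈ 8.475

8.47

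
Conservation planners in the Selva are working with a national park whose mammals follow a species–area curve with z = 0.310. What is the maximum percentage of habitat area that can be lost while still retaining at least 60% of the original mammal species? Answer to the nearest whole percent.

Need (A_new/A_old)^0.31 = 0.6, so A_new/A_old = 0.6^(1/0.31) = 0.6^3.226
ln(A_new/A_old) = ln 0.6 / 0.31 = -0.5108 / 0.31 = -1.6478
A_new/A_old = e^-1.6478 ≈ 0.1925
Fraction that can be lost = 1 − 0.1925 = 0.8075

81%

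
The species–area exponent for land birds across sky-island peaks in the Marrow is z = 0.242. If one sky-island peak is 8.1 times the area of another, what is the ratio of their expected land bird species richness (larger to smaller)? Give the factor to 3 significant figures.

1.66

S₂/S₁ = (A₂/A₁)^z = 8.1^0.242
ln(S₂/S₁) = 0.242 × ln 8.1 = 0.242 × 2.0919 = 0.5062
S₂/S₁ = e^0.5062 ≈ 1.659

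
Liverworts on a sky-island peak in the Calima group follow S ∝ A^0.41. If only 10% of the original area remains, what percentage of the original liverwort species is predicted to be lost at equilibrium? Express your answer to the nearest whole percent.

S_new/S_old = (A_new/A_old)^z = 0.1^0.41
= exp(0.41 × ln 0.1) = exp(0.41 × -2.3026) = exp(-0.9441) ≈ 0.389
Fraction lost = 1 − 0.389 = 0.611

61%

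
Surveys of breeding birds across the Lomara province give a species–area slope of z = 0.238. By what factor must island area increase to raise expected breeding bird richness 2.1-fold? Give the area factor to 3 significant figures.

22.6

(A₂/A₁)^0.238 = 2.1, so A₂/A₁ = 2.1^(1/0.238) = 2.1^4.202
ln(A₂/A₁) = ln 2.1 / 0.238 = 0.7419 / 0.238 = 3.1174
A₂/A₁ = e^3.1174 ≈ 22.59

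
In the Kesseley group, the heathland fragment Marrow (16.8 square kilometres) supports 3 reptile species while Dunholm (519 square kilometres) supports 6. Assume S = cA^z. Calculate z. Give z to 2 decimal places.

0.20

Taking logs: ln S = ln c + z ln A, so z = (ln S₂ − ln S₁)/(ln A₂ − ln A₁).
z = ln(6/3) / ln(519/16.8) = ln(2) / ln(30.89) = 0.6931 / 3.4305 = 0.2021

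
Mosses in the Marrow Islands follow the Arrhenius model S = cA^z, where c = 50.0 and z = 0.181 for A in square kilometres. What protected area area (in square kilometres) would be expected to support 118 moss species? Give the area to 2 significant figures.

110 square kilometres

118 = 50 × A^0.181  ⇒  A^0.181 = 118/50 = 2.36
ln A = ln(2.36) / 0.181 = 0.8587 / 0.181 = 4.7440
A = e^4.7440 ≈ 114.9 square kilometres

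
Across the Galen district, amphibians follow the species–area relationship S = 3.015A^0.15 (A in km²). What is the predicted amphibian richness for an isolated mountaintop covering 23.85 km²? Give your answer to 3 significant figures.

4.85

S = 3.015 × 23.85^0.15
ln S = ln 3.015 + 0.15 × ln 23.85 = 1.1036 + 0.15 × 3.1718 = 1.5794
S = e^1.5794 ≈ 4.852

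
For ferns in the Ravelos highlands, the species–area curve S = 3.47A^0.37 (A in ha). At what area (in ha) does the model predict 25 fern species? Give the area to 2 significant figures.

210 ha

25 = 3.47 × A^0.37  ⇒  A^0.37 = 25/3.47 = 7.205
ln A = ln(7.205) / 0.37 = 1.9747 / 0.37 = 5.3371
A = e^5.3371 ≈ 207.9 ha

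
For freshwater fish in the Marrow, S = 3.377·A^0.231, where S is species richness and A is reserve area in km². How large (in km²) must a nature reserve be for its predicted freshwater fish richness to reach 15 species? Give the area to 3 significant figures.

636 km²

15 = 3.377 × A^0.231  ⇒  A^0.231 = 15/3.377 = 4.442
ln A = ln(4.442) / 0.231 = 1.4911 / 0.231 = 6.4548
A = e^6.4548 ≈ 635.8 km²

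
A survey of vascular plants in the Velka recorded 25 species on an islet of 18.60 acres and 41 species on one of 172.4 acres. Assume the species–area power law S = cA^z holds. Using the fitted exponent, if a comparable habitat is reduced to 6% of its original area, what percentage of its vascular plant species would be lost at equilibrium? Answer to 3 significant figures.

z = ln(41/25) / ln(172.4/18.6) = 0.4947 / 2.2267 = 0.2222
S_new/S_old = (A_new/A_old)^z = 0.06^0.2222 = exp(0.2222 × -2.8134) = 0.5352
Fraction lost = 1 − 0.5352 = 0.4648

46.5%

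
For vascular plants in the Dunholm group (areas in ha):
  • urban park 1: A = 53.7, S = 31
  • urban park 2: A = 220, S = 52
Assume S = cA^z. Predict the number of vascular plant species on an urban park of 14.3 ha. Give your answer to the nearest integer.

z = ln(52/31) / ln(220/53.7) = 0.5173 / 1.4102 = 0.3668
c = 31 / 53.7^0.3668 = 31 / 4.311 = 7.192
S₃ = 7.192 × 14.3^0.3668 = 7.192 × 2.653 ≈ 19.08

19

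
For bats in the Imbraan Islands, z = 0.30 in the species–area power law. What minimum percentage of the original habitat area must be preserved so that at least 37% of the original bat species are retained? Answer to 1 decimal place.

Need (A_new/A_old)^0.3 = 0.37, so A_new/A_old = 0.37^(1/0.3) = 0.37^3.333
ln(A_new/A_old) = ln 0.37 / 0.3 = -0.9943 / 0.3 = -3.3142
A_new/A_old = e^-3.3142 ≈ 0.03636

3.6%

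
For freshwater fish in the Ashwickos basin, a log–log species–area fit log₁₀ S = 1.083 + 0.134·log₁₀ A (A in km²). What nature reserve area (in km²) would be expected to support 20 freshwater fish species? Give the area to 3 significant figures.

42.4 km²

20 = 12.11 × A^0.134  ⇒  A^0.134 = 20/12.11 = 1.652
ln A = ln(1.652) / 0.134 = 0.5020 / 0.134 = 3.7465
A = e^3.7465 ≈ 42.37 km²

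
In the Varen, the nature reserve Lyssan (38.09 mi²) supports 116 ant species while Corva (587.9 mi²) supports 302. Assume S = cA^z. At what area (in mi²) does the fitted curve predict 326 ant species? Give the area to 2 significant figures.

730 mi²

z = ln(302/116) / ln(587.9/38.09) = 0.9568 / 2.7366 = 0.3496
c = 116 / 38.09^0.3496 = 116 / 3.57 = 32.49
A = (326/32.49)^(1/0.3496) ⇒ ln A = ln(10.03)/0.3496 = 6.5953
A = e^6.5953 ≈ 731.6 mi²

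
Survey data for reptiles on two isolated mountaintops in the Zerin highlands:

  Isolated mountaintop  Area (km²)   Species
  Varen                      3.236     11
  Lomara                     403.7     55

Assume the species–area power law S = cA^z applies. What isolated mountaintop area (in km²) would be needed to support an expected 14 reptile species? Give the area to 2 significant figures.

6.7 km²

z = ln(55/11) / ln(403.7/3.236) = 1.6094 / 4.8263 = 0.3335
c = 11 / 3.236^0.3335 = 11 / 1.479 = 7.436
A = (14/7.436)^(1/0.3335) ⇒ ln A = ln(1.883)/0.3335 = 1.8975
A = e^1.8975 ≈ 6.669 km²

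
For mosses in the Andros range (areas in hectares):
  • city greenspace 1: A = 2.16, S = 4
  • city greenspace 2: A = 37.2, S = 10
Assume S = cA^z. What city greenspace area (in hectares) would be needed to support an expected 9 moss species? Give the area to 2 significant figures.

z = ln(10/4) / ln(37.2/2.16) = 0.9163 / 2.8462 = 0.3219
c = 4 / 2.16^0.3219 = 4 / 1.281 = 3.122
A = (9/3.122)^(1/0.3219) ⇒ ln A = ln(2.883)/0.3219 = 3.2890
A = e^3.2890 ≈ 26.82 hectares

27 hectares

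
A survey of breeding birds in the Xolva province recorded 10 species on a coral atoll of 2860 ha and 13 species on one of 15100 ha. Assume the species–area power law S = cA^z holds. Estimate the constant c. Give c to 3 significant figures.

2.85

z = ln(S₂/S₁) / ln(A₂/A₁) = ln(13/10) / ln(15100/2860) = 0.2624 / 1.6639 = 0.1577
c = S₁ / A₁^z = 10 / 2860^0.1577 = 10 / 3.508 = 2.851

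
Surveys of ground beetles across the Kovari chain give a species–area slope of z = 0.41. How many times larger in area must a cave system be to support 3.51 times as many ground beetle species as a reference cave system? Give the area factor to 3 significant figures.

(A₂/A₁)^0.41 = 3.51, so A₂/A₁ = 3.51^(1/0.41) = 3.51^2.439
ln(A₂/A₁) = ln 3.51 / 0.41 = 1.2556 / 0.41 = 3.0625
A₂/A₁ = e^3.0625 ≈ 21.38

21.4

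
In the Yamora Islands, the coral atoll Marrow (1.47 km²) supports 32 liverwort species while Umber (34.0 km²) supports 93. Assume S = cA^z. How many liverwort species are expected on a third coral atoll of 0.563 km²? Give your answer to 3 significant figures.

z = ln(93/32) / ln(34/1.47) = 1.0669 / 3.1411 = 0.3396
c = 32 / 1.47^0.3396 = 32 / 1.14 = 28.08
S₃ = 28.08 × 0.563^0.3396 = 28.08 × 0.8227 ≈ 23.1

23.1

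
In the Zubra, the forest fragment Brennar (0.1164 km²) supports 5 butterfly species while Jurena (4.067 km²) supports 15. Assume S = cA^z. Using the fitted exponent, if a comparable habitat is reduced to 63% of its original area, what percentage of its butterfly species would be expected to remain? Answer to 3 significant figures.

z = ln(15/5) / ln(4.067/0.1164) = 1.0986 / 3.5536 = 0.3092
S_new/S_old = (A_new/A_old)^z = 0.63^0.3092 = exp(0.3092 × -0.4620) = 0.8669

86.7%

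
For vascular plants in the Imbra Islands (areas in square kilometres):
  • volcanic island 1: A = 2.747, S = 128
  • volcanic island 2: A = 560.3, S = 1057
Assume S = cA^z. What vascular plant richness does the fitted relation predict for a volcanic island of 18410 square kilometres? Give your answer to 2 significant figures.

z = ln(1057/128) / ln(560.3/2.747) = 2.1112 / 5.3180 = 0.3970
c = 128 / 2.747^0.3970 = 128 / 1.494 = 85.7
S₃ = 85.7 × 18410^0.3970 = 85.7 × 49.34 ≈ 4228

4200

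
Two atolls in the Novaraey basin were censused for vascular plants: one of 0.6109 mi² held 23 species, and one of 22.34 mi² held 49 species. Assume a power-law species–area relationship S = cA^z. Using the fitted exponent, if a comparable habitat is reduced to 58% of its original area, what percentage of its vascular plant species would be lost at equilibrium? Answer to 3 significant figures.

z = ln(49/23) / ln(22.34/0.6109) = 0.7563 / 3.5992 = 0.2101
S_new/S_old = (A_new/A_old)^z = 0.58^0.2101 = exp(0.2101 × -0.5447) = 0.8918
Fraction lost = 1 − 0.8918 = 0.1082

10.8%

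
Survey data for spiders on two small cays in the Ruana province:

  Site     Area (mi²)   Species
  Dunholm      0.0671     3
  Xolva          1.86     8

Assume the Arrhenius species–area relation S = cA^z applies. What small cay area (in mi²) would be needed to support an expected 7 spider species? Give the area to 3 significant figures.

z = ln(8/3) / ln(1.86/0.0671) = 0.9808 / 3.3221 = 0.2952
c = 3 / 0.0671^0.2952 = 3 / 0.4504 = 6.661
A = (7/6.661)^(1/0.2952) ⇒ ln A = ln(1.051)/0.2952 = 0.1683
A = e^0.1683 ≈ 1.183 mi²

1.18 mi²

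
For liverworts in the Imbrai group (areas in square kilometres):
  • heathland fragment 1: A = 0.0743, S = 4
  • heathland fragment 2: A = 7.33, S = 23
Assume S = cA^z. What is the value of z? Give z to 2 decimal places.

Taking logs: ln S = ln c + z ln A, so z = (ln S₂ − ln S₁)/(ln A₂ − ln A₁).
z = ln(23/4) / ln(7.33/0.0743) = ln(5.75) / ln(98.65) = 1.7492 / 4.5916 = 0.3810

0.38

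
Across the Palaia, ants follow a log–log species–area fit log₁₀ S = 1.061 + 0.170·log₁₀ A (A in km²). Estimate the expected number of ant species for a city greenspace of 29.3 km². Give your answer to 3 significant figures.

S = 11.51 × 29.3^0.17 = 11.51 × 1.776 ≈ 20.43

20.4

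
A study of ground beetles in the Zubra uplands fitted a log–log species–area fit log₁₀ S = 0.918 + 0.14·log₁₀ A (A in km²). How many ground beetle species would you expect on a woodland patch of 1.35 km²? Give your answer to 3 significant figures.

8.63

S = 8.279 × 1.35^0.14
ln S = ln 8.279 + 0.14 × ln 1.35 = 2.1138 + 0.14 × 0.3001 = 2.1558
S = e^2.1558 ≈ 8.635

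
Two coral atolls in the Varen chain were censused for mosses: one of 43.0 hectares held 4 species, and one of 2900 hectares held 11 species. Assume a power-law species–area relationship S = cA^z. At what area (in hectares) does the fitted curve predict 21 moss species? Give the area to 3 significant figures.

z = ln(11/4) / ln(2900/43) = 1.0116 / 4.2113 = 0.2402
c = 4 / 43^0.2402 = 4 / 2.468 = 1.621
A = (21/1.621)^(1/0.2402) ⇒ ln A = ln(12.96)/0.2402 = 10.6644
A = e^10.6644 ≈ 42803 hectares

42800 hectares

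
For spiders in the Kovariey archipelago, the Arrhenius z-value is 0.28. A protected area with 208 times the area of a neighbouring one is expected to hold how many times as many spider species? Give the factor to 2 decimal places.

S₂/S₁ = (A₂/A₁)^z = 208^0.28
ln(S₂/S₁) = 0.28 × ln 208 = 0.28 × 5.3375 = 1.4945
S₂/S₁ = e^1.4945 ≈ 4.457

4.46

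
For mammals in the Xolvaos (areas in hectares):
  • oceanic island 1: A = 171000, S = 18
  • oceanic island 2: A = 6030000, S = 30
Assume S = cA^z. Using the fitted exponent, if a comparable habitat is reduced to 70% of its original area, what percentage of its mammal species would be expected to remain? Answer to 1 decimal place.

z = ln(30/18) / ln(6030000/171000) = 0.5108 / 3.5628 = 0.1434
S_new/S_old = (A_new/A_old)^z = 0.7^0.1434 = exp(0.1434 × -0.3567) = 0.9501

95.0%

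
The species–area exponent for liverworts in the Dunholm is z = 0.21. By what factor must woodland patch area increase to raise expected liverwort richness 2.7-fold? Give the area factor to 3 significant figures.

(A₂/A₁)^0.21 = 2.7, so A₂/A₁ = 2.7^(1/0.21) = 2.7^4.762
ln(A₂/A₁) = ln 2.7 / 0.21 = 0.9933 / 0.21 = 4.7298
A₂/A₁ = e^4.7298 ≈ 113.3

113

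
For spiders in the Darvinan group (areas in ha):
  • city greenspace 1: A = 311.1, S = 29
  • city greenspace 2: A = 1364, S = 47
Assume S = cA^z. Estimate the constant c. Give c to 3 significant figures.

z = ln(S₂/S₁) / ln(A₂/A₁) = ln(47/29) / ln(1364/311.1) = 0.4829 / 1.4781 = 0.3267
c = S₁ / A₁^z = 29 / 311.1^0.3267 = 29 / 6.522 = 4.447

4.45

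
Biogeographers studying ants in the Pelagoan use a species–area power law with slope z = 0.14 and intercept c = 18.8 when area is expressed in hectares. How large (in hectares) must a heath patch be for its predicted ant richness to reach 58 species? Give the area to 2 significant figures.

58 = 18.8 × A^0.14  ⇒  A^0.14 = 58/18.8 = 3.085
ln A = ln(3.085) / 0.14 = 1.1266 / 0.14 = 8.0470
A = e^8.0470 ≈ 3125 hectares

3100 hectares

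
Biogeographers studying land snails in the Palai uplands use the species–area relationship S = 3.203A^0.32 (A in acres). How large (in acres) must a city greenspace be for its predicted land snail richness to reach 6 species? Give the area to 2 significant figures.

7.1 acres

6 = 3.203 × A^0.32  ⇒  A^0.32 = 6/3.203 = 1.873
ln A = ln(1.873) / 0.32 = 0.6277 / 0.32 = 1.9615
A = e^1.9615 ≈ 7.11 acres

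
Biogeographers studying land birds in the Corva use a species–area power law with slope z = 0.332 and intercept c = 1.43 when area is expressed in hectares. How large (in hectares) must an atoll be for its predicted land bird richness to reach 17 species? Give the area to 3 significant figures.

1730 hectares

17 = 1.43 × A^0.332  ⇒  A^0.332 = 17/1.43 = 11.89
ln A = ln(11.89) / 0.332 = 2.4755 / 0.332 = 7.4564
A = e^7.4564 ≈ 1731 hectares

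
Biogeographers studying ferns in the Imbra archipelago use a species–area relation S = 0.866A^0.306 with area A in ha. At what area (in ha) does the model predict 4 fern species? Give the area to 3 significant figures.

4 = 0.866 × A^0.306  ⇒  A^0.306 = 4/0.866 = 4.619
ln A = ln(4.619) / 0.306 = 1.5302 / 0.306 = 5.0005
A = e^5.0005 ≈ 148.5 ha

148 ha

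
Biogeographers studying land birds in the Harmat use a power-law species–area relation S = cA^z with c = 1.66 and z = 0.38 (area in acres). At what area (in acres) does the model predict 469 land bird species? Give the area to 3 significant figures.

469 = 1.66 × A^0.38  ⇒  A^0.38 = 469/1.66 = 282.5
ln A = ln(282.5) / 0.38 = 5.6438 / 0.38 = 14.8521
A = e^14.8521 ≈ 2819489 acres

2820000 acres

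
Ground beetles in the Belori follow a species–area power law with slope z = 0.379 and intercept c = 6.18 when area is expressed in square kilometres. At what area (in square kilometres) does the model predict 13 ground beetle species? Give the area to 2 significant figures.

7.1 square kilometres

13 = 6.18 × A^0.379  ⇒  A^0.379 = 13/6.18 = 2.104
ln A = ln(2.104) / 0.379 = 0.7436 / 0.379 = 1.9621
A = e^1.9621 ≈ 7.114 square kilometres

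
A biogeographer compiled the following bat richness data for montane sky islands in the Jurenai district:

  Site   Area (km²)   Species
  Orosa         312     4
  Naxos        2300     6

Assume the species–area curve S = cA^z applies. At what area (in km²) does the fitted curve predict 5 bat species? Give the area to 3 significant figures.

937 km²

z = ln(6/4) / ln(2300/312) = 0.4055 / 1.9977 = 0.2030
c = 4 / 312^0.2030 = 4 / 3.208 = 1.247
A = (5/1.247)^(1/0.2030) ⇒ ln A = ln(4.01)/0.2030 = 6.8424
A = e^6.8424 ≈ 936.7 km²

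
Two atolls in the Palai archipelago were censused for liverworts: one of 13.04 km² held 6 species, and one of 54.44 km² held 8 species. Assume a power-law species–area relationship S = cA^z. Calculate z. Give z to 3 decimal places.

0.201

Taking logs: ln S = ln c + z ln A, so z = (ln S₂ − ln S₁)/(ln A₂ − ln A₁).
z = ln(8/6) / ln(54.44/13.04) = ln(1.333) / ln(4.175) = 0.2877 / 1.4291 = 0.2013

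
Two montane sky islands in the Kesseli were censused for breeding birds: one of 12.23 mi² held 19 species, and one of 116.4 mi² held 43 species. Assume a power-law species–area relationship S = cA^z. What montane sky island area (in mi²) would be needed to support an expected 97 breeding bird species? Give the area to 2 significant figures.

z = ln(43/19) / ln(116.4/12.23) = 0.8168 / 2.2531 = 0.3625
c = 19 / 12.23^0.3625 = 19 / 2.479 = 7.666
A = (97/7.666)^(1/0.3625) ⇒ ln A = ln(12.65)/0.3625 = 7.0012
A = e^7.0012 ≈ 1098 mi²

1100 mi²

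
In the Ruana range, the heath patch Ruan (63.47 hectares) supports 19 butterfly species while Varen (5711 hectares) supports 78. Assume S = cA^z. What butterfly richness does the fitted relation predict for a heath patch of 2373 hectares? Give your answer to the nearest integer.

z = ln(78/19) / ln(5711/63.47) = 1.4123 / 4.4996 = 0.3139
c = 19 / 63.47^0.3139 = 19 / 3.679 = 5.164
S₃ = 5.164 × 2373^0.3139 = 5.164 × 11.47 ≈ 59.21

59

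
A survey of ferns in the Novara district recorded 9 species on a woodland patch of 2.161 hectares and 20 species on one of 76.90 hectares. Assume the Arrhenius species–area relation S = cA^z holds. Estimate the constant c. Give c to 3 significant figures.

7.58

z = ln(S₂/S₁) / ln(A₂/A₁) = ln(20/9) / ln(76.9/2.161) = 0.7985 / 3.5719 = 0.2236
c = S₁ / A₁^z = 9 / 2.161^0.2236 = 9 / 1.188 = 7.576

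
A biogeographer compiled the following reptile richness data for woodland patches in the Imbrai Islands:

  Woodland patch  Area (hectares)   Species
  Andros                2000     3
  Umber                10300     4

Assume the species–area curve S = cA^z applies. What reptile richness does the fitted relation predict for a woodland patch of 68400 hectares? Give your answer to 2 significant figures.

5.6

z = ln(4/3) / ln(10300/2000) = 0.2877 / 1.6390 = 0.1755
c = 3 / 2000^0.1755 = 3 / 3.797 = 0.7902
S₃ = 0.7902 × 68400^0.1755 = 0.7902 × 7.058 ≈ 5.577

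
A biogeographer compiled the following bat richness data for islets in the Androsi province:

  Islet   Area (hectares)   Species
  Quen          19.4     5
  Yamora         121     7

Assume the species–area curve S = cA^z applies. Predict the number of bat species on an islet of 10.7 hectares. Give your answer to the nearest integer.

z = ln(7/5) / ln(121/19.4) = 0.3365 / 1.8305 = 0.1838
c = 5 / 19.4^0.1838 = 5 / 1.725 = 2.899
S₃ = 2.899 × 10.7^0.1838 = 2.899 × 1.546 ≈ 4.482

4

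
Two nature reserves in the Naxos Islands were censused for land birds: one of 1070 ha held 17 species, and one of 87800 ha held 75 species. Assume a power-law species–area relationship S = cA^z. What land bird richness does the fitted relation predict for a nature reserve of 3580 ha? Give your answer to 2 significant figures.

z = ln(75/17) / ln(87800/1070) = 1.4843 / 4.4074 = 0.3368
c = 17 / 1070^0.3368 = 17 / 10.48 = 1.623
S₃ = 1.623 × 3580^0.3368 = 1.623 × 15.73 ≈ 25.53

26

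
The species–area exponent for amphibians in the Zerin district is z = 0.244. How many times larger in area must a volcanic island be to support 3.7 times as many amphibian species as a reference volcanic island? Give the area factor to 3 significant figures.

(A₂/A₁)^0.244 = 3.7, so A₂/A₁ = 3.7^(1/0.244) = 3.7^4.098
ln(A₂/A₁) = ln 3.7 / 0.244 = 1.3083 / 0.244 = 5.3620
A₂/A₁ = e^5.3620 ≈ 213.2

213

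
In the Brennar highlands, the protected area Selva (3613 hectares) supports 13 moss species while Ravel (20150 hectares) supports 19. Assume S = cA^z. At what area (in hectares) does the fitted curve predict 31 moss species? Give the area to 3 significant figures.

185000 hectares

z = ln(19/13) / ln(20150/3613) = 0.3795 / 1.7187 = 0.2208
c = 13 / 3613^0.2208 = 13 / 6.104 = 2.13
A = (31/2.13)^(1/0.2208) ⇒ ln A = ln(14.56)/0.2208 = 12.1281
A = e^12.1281 ≈ 184992 hectares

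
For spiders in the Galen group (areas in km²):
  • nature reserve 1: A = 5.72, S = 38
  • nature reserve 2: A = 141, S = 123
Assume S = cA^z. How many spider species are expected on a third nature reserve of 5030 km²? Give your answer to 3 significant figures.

z = ln(123/38) / ln(141/5.72) = 1.1746 / 3.2048 = 0.3665
c = 38 / 5.72^0.3665 = 38 / 1.895 = 20.05
S₃ = 20.05 × 5030^0.3665 = 20.05 × 22.73 ≈ 455.9

456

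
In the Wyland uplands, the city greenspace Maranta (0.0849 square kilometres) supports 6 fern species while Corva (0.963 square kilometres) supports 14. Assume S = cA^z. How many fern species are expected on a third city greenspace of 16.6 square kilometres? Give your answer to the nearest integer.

38

z = ln(14/6) / ln(0.963/0.0849) = 0.8473 / 2.4286 = 0.3489
c = 6 / 0.0849^0.3489 = 6 / 0.423 = 14.19
S₃ = 14.19 × 16.6^0.3489 = 14.19 × 2.665 ≈ 37.8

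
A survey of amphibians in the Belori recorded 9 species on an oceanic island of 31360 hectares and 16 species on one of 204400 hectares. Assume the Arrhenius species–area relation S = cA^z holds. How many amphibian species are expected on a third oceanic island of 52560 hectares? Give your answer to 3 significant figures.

z = ln(16/9) / ln(204400/31360) = 0.5754 / 1.8745 = 0.3069
c = 9 / 31360^0.3069 = 9 / 23.99 = 0.3751
S₃ = 0.3751 × 52560^0.3069 = 0.3751 × 28.11 ≈ 10.55

10.5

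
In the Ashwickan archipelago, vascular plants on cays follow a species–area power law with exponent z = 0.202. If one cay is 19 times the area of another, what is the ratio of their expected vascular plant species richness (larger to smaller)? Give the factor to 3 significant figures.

1.81

S₂/S₁ = (A₂/A₁)^z = 19^0.202
ln(S₂/S₁) = 0.202 × ln 19 = 0.202 × 2.9444 = 0.5948
S₂/S₁ = e^0.5948 ≈ 1.813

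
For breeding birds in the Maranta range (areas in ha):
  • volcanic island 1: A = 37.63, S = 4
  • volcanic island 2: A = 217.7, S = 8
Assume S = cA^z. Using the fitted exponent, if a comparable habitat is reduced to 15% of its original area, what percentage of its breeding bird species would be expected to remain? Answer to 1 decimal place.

z = ln(8/4) / ln(217.7/37.63) = 0.6931 / 1.7553 = 0.3949
S_new/S_old = (A_new/A_old)^z = 0.15^0.3949 = exp(0.3949 × -1.8971) = 0.4728

47.3%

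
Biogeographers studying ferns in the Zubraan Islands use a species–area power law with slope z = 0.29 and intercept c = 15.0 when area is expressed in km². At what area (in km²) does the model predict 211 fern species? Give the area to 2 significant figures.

9100 km²

211 = 15 × A^0.29  ⇒  A^0.29 = 211/15 = 14.07
ln A = ln(14.07) / 0.29 = 2.6438 / 0.29 = 9.1166
A = e^9.1166 ≈ 9105 km²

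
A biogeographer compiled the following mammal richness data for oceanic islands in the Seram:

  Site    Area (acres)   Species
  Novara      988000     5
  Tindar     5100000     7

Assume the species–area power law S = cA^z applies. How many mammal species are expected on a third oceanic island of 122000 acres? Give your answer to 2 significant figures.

3.3

z = ln(7/5) / ln(5100000/988000) = 0.3365 / 1.6413 = 0.2050
c = 5 / 988000^0.2050 = 5 / 16.94 = 0.2951
S₃ = 0.2951 × 122000^0.2050 = 0.2951 × 11.03 ≈ 3.256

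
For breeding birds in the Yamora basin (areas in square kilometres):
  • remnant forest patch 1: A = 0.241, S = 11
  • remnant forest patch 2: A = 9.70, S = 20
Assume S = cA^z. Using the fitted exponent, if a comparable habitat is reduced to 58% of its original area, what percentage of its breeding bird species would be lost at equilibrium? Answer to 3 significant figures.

z = ln(20/11) / ln(9.7/0.241) = 0.5978 / 3.6951 = 0.1618
S_new/S_old = (A_new/A_old)^z = 0.58^0.1618 = exp(0.1618 × -0.5447) = 0.9156
Fraction lost = 1 − 0.9156 = 0.08436

8.44%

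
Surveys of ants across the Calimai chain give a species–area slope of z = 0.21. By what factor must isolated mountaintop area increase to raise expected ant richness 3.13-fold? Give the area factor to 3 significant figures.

(A₂/A₁)^0.21 = 3.13, so A₂/A₁ = 3.13^(1/0.21) = 3.13^4.762
ln(A₂/A₁) = ln 3.13 / 0.21 = 1.1410 / 0.21 = 5.4335
A₂/A₁ = e^5.4335 ≈ 228.9

229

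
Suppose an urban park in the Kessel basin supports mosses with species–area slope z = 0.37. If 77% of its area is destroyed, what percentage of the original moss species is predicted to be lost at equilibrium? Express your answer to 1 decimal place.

S_new/S_old = (A_new/A_old)^z = 0.23^0.37
= exp(0.37 × ln 0.23) = exp(0.37 × -1.4697) = exp(-0.5438) ≈ 0.5805
Fraction lost = 1 − 0.5805 = 0.4195

41.9%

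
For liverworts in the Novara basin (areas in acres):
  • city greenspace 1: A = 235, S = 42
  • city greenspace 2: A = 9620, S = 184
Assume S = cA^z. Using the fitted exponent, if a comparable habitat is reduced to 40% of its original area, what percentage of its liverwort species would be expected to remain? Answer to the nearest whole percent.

69%

z = ln(184/42) / ln(9620/235) = 1.4773 / 3.7120 = 0.3980
S_new/S_old = (A_new/A_old)^z = 0.4^0.3980 = exp(0.3980 × -0.9163) = 0.6944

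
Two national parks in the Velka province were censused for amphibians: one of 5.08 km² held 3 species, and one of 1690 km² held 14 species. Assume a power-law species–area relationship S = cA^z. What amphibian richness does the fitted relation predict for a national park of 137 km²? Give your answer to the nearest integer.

7

z = ln(14/3) / ln(1690/5.08) = 1.5404 / 5.8072 = 0.2653
c = 3 / 5.08^0.2653 = 3 / 1.539 = 1.949
S₃ = 1.949 × 137^0.2653 = 1.949 × 3.688 ≈ 7.189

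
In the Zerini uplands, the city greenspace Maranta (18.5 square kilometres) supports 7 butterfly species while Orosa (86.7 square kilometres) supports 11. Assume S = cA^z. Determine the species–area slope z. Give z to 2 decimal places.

Taking logs: ln S = ln c + z ln A, so z = (ln S₂ − ln S₁)/(ln A₂ − ln A₁).
z = ln(11/7) / ln(86.7/18.5) = ln(1.571) / ln(4.686) = 0.4520 / 1.5447 = 0.2926

0.29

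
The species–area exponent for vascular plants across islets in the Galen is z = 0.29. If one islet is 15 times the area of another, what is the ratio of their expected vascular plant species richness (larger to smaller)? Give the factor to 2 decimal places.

S₂/S₁ = (A₂/A₁)^z = 15^0.29
ln(S₂/S₁) = 0.29 × ln 15 = 0.29 × 2.7081 = 0.7853
S₂/S₁ = e^0.7853 ≈ 2.193

2.19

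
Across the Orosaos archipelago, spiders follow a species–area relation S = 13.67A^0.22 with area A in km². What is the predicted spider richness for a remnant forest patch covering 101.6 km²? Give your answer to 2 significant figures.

S = 13.67 × 101.6^0.22
ln S = ln 13.67 + 0.22 × ln 101.6 = 2.6152 + 0.22 × 4.6210 = 3.6318
S = e^3.6318 ≈ 37.78

38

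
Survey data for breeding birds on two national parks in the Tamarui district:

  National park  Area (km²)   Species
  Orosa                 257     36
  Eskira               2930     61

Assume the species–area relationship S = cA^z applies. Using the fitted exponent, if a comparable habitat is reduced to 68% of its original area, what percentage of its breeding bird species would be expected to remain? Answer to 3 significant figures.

92.0%

z = ln(61/36) / ln(2930/257) = 0.5274 / 2.4337 = 0.2167
S_new/S_old = (A_new/A_old)^z = 0.68^0.2167 = exp(0.2167 × -0.3857) = 0.9198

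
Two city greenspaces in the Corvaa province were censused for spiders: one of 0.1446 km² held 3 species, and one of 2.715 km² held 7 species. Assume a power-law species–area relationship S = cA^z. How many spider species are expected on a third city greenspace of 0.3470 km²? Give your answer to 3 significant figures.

z = ln(7/3) / ln(2.715/0.1446) = 0.8473 / 2.9326 = 0.2889
c = 3 / 0.1446^0.2889 = 3 / 0.5719 = 5.245
S₃ = 5.245 × 0.347^0.2889 = 5.245 × 0.7365 ≈ 3.863

3.86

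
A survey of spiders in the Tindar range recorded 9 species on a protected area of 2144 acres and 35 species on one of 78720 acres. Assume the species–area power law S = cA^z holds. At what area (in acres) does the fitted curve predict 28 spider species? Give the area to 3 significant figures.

z = ln(35/9) / ln(78720/2144) = 1.3581 / 3.6032 = 0.3769
c = 9 / 2144^0.3769 = 9 / 18.01 = 0.4996
A = (28/0.4996)^(1/0.3769) ⇒ ln A = ln(56.04)/0.3769 = 10.6816
A = e^10.6816 ≈ 43549 acres

43500 acres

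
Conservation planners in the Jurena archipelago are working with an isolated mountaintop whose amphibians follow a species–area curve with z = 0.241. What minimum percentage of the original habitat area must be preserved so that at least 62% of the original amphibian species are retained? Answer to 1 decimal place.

Need (A_new/A_old)^0.241 = 0.62, so A_new/A_old = 0.62^(1/0.241) = 0.62^4.149
ln(A_new/A_old) = ln 0.62 / 0.241 = -0.4780 / 0.241 = -1.9836
A_new/A_old = e^-1.9836 ≈ 0.1376

13.8%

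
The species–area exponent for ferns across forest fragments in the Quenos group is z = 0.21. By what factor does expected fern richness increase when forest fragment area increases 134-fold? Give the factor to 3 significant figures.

S₂/S₁ = (A₂/A₁)^z = 134^0.21
ln(S₂/S₁) = 0.21 × ln 134 = 0.21 × 4.8978 = 1.0285
S₂/S₁ = e^1.0285 ≈ 2.797

2.80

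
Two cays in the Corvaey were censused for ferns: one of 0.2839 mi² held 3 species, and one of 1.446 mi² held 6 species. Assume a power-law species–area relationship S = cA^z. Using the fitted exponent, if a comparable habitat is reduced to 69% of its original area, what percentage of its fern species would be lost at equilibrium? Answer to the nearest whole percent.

15%

z = ln(6/3) / ln(1.446/0.2839) = 0.6931 / 1.6279 = 0.4258
S_new/S_old = (A_new/A_old)^z = 0.69^0.4258 = exp(0.4258 × -0.3711) = 0.8539
Fraction lost = 1 − 0.8539 = 0.1461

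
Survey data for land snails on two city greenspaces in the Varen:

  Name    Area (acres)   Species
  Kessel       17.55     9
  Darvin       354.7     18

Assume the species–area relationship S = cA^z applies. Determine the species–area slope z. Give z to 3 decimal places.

0.231

Taking logs: ln S = ln c + z ln A, so z = (ln S₂ − ln S₁)/(ln A₂ − ln A₁).
z = ln(18/9) / ln(354.7/17.55) = ln(2) / ln(20.21) = 0.6931 / 3.0062 = 0.2306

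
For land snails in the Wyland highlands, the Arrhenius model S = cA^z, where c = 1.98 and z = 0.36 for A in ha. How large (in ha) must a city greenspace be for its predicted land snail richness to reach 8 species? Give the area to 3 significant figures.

8 = 1.98 × A^0.36  ⇒  A^0.36 = 8/1.98 = 4.04
ln A = ln(4.04) / 0.36 = 1.3963 / 0.36 = 3.8787
A = e^3.8787 ≈ 48.36 ha

48.4 ha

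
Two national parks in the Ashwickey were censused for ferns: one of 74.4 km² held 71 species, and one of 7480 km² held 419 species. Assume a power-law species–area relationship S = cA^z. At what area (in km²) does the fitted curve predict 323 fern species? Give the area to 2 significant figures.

z = ln(419/71) / ln(7480/74.4) = 1.7752 / 4.6105 = 0.3850
c = 71 / 74.4^0.3850 = 71 / 5.255 = 13.51
A = (323/13.51)^(1/0.3850) ⇒ ln A = ln(23.91)/0.3850 = 8.2441
A = e^8.2441 ≈ 3805 km²

3800 km²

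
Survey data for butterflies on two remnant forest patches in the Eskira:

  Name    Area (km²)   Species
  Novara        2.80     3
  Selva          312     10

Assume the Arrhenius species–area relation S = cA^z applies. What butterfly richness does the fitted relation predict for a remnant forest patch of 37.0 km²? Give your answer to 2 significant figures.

z = ln(10/3) / ln(312/2.8) = 1.2040 / 4.7134 = 0.2554
c = 3 / 2.8^0.2554 = 3 / 1.301 = 2.306
S₃ = 2.306 × 37^0.2554 = 2.306 × 2.515 ≈ 5.801

5.8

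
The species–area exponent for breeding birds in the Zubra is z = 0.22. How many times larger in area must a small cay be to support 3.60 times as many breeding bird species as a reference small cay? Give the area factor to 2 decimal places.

(A₂/A₁)^0.22 = 3.6, so A₂/A₁ = 3.6^(1/0.22) = 3.6^4.545
ln(A₂/A₁) = ln 3.6 / 0.22 = 1.2809 / 0.22 = 5.8224
A₂/A₁ = e^5.8224 ≈ 337.8

337.79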